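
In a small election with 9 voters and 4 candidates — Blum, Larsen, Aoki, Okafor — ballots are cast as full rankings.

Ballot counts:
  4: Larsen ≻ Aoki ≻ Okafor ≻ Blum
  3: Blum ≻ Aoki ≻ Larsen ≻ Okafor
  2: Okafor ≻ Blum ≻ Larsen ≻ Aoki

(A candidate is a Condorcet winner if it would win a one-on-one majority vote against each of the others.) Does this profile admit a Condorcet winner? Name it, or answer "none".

Pairwise majorities:
Blum vs Larsen: Blum is ranked higher on 3+2 = 5 ballots, Larsen on 4. Blum wins 5–4.
Blum vs Aoki: 5 to 4, Blum.
Blum vs Okafor: Blum is ranked higher on 3 ballots, Okafor on 6. Okafor wins 6–3.
Larsen vs Aoki: 6 to 3, Larsen.
Larsen vs Okafor: Larsen is ranked higher on 4+3 = 7 ballots, Okafor on 2. Larsen wins 7–2.
Aoki vs Okafor: 7 to 2, Aoki.
Each candidate drops at least one matchup (Blum loses to Okafor; Larsen loses to Blum; Aoki loses to Blum; Okafor loses to Larsen); the cycle Blum beats Larsen beats Okafor beats Blum rules out a Condorcet winner.

none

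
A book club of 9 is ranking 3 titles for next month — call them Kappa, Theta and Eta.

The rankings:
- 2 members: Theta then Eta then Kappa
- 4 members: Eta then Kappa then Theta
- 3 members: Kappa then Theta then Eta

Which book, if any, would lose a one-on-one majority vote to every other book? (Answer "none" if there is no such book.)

none

Pairwise majorities:
Kappa–Theta: Kappa 7–2.
Kappa vs Eta: Eta wins 6–3.
Theta vs Eta: Theta wins 5–4.
No book is winless: Kappa beats Theta; Theta beats Eta; Eta beats Kappa. There is no Condorcet loser.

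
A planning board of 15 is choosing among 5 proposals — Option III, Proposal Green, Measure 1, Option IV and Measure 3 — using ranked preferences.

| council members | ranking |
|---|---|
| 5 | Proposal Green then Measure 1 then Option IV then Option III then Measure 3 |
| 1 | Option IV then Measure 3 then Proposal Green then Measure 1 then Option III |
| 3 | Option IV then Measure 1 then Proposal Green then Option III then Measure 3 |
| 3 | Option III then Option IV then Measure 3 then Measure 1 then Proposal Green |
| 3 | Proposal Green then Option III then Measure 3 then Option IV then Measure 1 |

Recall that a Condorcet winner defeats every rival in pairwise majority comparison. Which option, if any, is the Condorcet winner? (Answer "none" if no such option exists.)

Proposal Green

Pairwise majorities:
Option III vs Proposal Green: Proposal Green wins 12–3.
Option III vs Measure 1: Measure 1, 9–6.
Option III vs Option IV: Option IV wins 9–6.
Option III vs Measure 3: Option III, 14–1.
Proposal Green–Measure 1: Proposal Green 9–6.
Proposal Green vs Option IV: Proposal Green wins 8–7.
Proposal Green vs Measure 3: Proposal Green wins 11–4.
Measure 1 vs Option IV: Option IV, 10–5.
Measure 1 vs Measure 3: Measure 1 wins 8–7.
Option IV–Measure 3: Option IV 12–3.
Proposal Green wins every pairwise contest, so Proposal Green is the Condorcet winner.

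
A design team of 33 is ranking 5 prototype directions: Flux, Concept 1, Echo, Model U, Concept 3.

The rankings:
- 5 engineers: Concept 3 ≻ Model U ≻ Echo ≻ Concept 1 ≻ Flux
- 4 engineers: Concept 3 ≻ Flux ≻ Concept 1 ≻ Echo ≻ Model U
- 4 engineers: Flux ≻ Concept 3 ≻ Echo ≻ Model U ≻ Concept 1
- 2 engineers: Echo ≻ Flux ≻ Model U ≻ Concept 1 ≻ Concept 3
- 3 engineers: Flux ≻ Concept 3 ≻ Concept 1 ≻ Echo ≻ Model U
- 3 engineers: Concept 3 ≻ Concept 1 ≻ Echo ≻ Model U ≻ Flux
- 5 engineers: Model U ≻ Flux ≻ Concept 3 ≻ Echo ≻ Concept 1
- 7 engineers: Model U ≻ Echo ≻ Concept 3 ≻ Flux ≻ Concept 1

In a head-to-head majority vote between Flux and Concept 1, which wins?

Flux

Ballots ranking Flux above Concept 1: 4 + 4 + 2 + 3 + 5 + 7 = 25.
Ballots ranking Concept 1 above Flux: 33 − 25 = 8.
Flux wins the head-to-head 25–8.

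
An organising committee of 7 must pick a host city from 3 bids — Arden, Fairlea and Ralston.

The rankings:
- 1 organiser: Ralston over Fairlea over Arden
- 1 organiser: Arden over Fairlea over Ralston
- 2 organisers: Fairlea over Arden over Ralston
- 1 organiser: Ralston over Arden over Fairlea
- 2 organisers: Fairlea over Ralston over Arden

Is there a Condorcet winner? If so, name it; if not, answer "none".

Fairlea

Head-to-head results (7 organisers):
Arden vs Fairlea: Fairlea, 5–2.
Arden vs Ralston: Arden is ranked higher on 1+2 = 3 ballots, Ralston on 4. Ralston wins 4–3.
Fairlea vs Ralston: Fairlea wins 5–2.
Fairlea defeats every rival head-to-head and is the Condorcet winner.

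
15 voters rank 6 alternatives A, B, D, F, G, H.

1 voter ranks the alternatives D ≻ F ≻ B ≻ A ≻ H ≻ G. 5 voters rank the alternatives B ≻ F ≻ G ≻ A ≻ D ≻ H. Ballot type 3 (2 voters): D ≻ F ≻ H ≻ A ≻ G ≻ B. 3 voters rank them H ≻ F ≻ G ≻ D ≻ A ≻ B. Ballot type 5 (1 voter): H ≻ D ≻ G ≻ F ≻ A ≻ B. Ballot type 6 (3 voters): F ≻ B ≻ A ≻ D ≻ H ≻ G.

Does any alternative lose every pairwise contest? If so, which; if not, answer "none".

Head-to-head results (15 voters):
A vs B: B wins 9–6.
A vs D: A is ranked higher on 5+3 = 8 ballots, D on 7. A wins 8–7.
A vs F: A preferred on 0 ballots; F wins 15–0.
A–G: G 9–6.
A vs H: A is ranked higher on 1+5+3 = 9 ballots, H on 6. A wins 9–6.
B vs D: B wins 8–7.
B–F: F 10–5.
B–G: B 9–6.
B vs H: 1+5+3 = 9 for B, 6 for H — B by 9–6.
D vs F: F wins 11–4.
D vs G: G wins 8–7.
D–H: D 11–4.
F vs G: 14 to 1, F.
F–H: F 11–4.
G vs H: H wins 10–5.
Each alternative has at least one pairwise win (A beats D; B beats A; D beats H; F beats A; G beats A; H beats G) — no Condorcet loser.

none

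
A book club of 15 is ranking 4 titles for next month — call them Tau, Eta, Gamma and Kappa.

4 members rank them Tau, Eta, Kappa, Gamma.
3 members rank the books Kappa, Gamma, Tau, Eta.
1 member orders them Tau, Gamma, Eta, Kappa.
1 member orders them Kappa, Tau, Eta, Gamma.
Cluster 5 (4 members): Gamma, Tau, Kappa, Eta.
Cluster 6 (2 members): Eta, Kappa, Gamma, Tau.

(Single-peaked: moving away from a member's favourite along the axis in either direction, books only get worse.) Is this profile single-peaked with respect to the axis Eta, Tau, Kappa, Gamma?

no

Axis positions: Eta=1, Tau=2, Kappa=3, Gamma=4.
Cluster 1 (peak Tau at position 2): ranking walks positions 2-1-3-4, expanding outward from the peak — single-peaked.
Cluster 2 (peak Kappa at position 3): ranking walks positions 3-4-2-1, expanding outward from the peak — single-peaked.
Cluster 3: ranking walks positions 2-4-1-3; Gamma is ranked above Kappa even though Kappa lies between Gamma and the peak Tau on the axis — preferences dip and rise again. Not single-peaked.
Cluster 4 (peak Kappa at position 3): ranking walks positions 3-2-1-4, expanding outward from the peak — single-peaked.
Cluster 5: ranking walks positions 4-2-3-1; Tau is ranked above Kappa even though Kappa lies between Tau and the peak Gamma on the axis — preferences dip and rise again. Not single-peaked.
Cluster 6: ranking walks positions 1-3-4-2; Kappa is ranked above Tau even though Tau lies between Kappa and the peak Eta on the axis — preferences dip and rise again. Not single-peaked.
Cluster 3 violates single-peakedness, so the profile is not single-peaked on this axis.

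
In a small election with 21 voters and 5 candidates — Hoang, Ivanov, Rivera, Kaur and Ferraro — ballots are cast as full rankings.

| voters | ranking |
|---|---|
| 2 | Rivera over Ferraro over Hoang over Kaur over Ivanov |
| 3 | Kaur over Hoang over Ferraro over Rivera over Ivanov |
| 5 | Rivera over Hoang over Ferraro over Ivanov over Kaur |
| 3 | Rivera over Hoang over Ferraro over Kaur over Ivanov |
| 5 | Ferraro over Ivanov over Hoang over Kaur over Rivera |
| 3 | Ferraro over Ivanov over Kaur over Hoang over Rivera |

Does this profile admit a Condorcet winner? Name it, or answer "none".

Pairwise majorities:
Hoang vs Ivanov: Hoang preferred on 2+3+5+3 = 13 ballots; Hoang wins 13–8.
Hoang vs Rivera: 3+5+3 = 11 for Hoang, 10 for Rivera — Hoang by 11–10.
Hoang vs Kaur: 15 to 6, Hoang.
Hoang vs Ferraro: Hoang is ranked higher on 3+5+3 = 11 ballots, Ferraro on 10. Hoang wins 11–10.
Ivanov vs Rivera: Ivanov is ranked higher on 5+3 = 8 ballots, Rivera on 13. Rivera wins 13–8.
Ivanov vs Kaur: Ivanov preferred on 5+5+3 = 13 ballots; Ivanov wins 13–8.
Ivanov vs Ferraro: 0 for Ivanov, 21 for Ferraro — Ferraro by 21–0.
Rivera vs Kaur: 2+5+3 = 10 for Rivera, 11 for Kaur — Kaur by 11–10.
Rivera vs Ferraro: Rivera is ranked higher on 2+5+3 = 10 ballots, Ferraro on 11. Ferraro wins 11–10.
Kaur vs Ferraro: 3 for Kaur, 18 for Ferraro — Ferraro by 18–3.
Hoang defeats every rival head-to-head and is the Condorcet winner.

Hoang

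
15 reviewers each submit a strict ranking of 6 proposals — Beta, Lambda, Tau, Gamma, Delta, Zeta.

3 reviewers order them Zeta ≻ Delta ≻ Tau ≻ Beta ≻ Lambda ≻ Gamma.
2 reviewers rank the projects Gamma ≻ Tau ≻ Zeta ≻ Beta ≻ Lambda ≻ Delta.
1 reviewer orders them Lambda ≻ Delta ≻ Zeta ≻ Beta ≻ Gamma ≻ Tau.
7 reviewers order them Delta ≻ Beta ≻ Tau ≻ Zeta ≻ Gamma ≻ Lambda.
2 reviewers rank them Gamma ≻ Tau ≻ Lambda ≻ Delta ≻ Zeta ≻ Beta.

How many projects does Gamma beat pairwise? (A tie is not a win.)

1

Gamma against each rival (15 reviewers):
Gamma vs Beta: Beta, 11–4.
Gamma–Lambda: Gamma 11–4.
Gamma vs Tau: 5 to 10, Tau.
Gamma vs Delta: Gamma preferred on 2+2 = 4 ballots; Delta wins 11–4.
Gamma vs Zeta: Zeta, 11–4.
Gamma beats Lambda; loses to Beta, Tau, Delta, Zeta — 1 pairwise win.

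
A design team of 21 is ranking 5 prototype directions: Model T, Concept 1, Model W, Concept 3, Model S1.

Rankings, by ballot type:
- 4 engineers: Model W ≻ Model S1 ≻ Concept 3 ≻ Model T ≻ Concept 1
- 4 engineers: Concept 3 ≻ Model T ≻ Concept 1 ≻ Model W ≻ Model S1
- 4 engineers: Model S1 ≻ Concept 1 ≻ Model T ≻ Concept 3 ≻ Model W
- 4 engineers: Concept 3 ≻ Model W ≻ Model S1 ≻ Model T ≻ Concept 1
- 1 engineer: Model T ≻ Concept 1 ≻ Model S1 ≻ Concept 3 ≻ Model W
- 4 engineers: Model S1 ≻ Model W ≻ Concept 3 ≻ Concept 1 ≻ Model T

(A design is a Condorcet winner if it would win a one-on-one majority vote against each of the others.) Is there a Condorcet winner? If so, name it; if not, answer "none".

Pairwise majorities:
Model T vs Concept 1: Model T wins 13–8.
Model T vs Model W: Model W, 12–9.
Model T vs Concept 3: 4+1 = 5 for Model T, 16 for Concept 3 — Concept 3 by 16–5.
Model T–Model S1: Model S1 16–5.
Concept 1–Model W: Model W 12–9.
Concept 1 vs Concept 3: 5 to 16, Concept 3.
Concept 1–Model S1: Model S1 16–5.
Model W vs Concept 3: Concept 3 wins 13–8.
Model W vs Model S1: 12 to 9, Model W.
Concept 3 vs Model S1: 8 to 13, Model S1.
Each design drops at least one matchup (Model T loses to Model W; Concept 1 loses to Model T; Model W loses to Concept 3; Concept 3 loses to Model S1; Model S1 loses to Model W); the cycle Model W > Model S1 > Concept 3 > Model W rules out a Condorcet winner.

none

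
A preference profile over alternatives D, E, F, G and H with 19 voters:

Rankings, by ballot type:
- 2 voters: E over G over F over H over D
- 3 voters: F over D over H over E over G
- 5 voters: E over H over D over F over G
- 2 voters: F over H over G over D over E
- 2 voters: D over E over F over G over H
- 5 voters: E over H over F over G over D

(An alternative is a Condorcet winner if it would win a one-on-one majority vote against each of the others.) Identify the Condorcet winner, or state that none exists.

E

Pairwise majorities:
D vs E: 3+2+2 = 7 for D, 12 for E — E by 12–7.
D vs F: 5+2 = 7 for D, 12 for F — F by 12–7.
D vs G: 10 to 9, D.
D vs H: H, 14–5.
E vs F: E preferred on 2+5+2+5 = 14 ballots; E wins 14–5.
E vs G: 2+3+5+2+5 = 17 for E, 2 for G — E by 17–2.
E–H: E 14–5.
F vs G: F preferred on 3+5+2+2+5 = 17 ballots; F wins 17–2.
F–H: H 10–9.
G vs H: 4 to 15, H.
Only E has no losses; E is the Condorcet winner.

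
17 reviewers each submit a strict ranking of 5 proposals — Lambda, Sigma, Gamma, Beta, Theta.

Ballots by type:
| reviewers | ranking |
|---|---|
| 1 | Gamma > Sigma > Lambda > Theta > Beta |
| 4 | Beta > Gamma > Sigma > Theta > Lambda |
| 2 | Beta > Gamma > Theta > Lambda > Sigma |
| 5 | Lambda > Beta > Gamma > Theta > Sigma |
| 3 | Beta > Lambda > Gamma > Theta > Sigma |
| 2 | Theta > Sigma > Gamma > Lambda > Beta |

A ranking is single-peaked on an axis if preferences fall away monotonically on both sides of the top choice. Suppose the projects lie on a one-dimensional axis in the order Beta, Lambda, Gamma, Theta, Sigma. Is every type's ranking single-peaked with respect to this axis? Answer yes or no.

Axis positions: Beta=1, Lambda=2, Gamma=3, Theta=4, Sigma=5.
Type 1: ranking walks positions 3-5-2-4-1; Sigma is ranked above Theta even though Theta lies between Sigma and the peak Gamma on the axis — preferences dip and rise again. Not single-peaked.
Type 2: ranking walks positions 1-3-5-4-2; Gamma is ranked above Lambda even though Lambda lies between Gamma and the peak Beta on the axis — preferences dip and rise again. Not single-peaked.
Type 3: ranking walks positions 1-3-4-2-5; Gamma is ranked above Lambda even though Lambda lies between Gamma and the peak Beta on the axis — preferences dip and rise again. Not single-peaked.
Type 4 (peak Lambda at position 2): ranking walks positions 2-1-3-4-5, expanding outward from the peak — single-peaked.
Type 5 (peak Beta at position 1): ranking walks positions 1-2-3-4-5, expanding outward from the peak — single-peaked.
Type 6 (peak Theta at position 4): ranking walks positions 4-5-3-2-1, expanding outward from the peak — single-peaked.
Type 1 violates single-peakedness, so the profile is not single-peaked on this axis.

no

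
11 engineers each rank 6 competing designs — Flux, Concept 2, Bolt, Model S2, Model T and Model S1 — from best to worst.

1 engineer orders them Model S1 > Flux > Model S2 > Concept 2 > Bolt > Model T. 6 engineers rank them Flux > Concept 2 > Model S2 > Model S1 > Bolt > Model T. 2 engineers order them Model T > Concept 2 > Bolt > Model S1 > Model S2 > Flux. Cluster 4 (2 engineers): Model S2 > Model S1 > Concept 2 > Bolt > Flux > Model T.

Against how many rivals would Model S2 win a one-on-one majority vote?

Model S2 against each rival (11 engineers):
Model S2 vs Flux: Flux wins 7–4.
Model S2–Concept 2: Concept 2 8–3.
Model S2 vs Bolt: 9 to 2, Model S2.
Model S2 vs Model T: 1+6+2 = 9 for Model S2, 2 for Model T — Model S2 by 9–2.
Model S2 vs Model S1: Model S2 is ranked higher on 6+2 = 8 ballots, Model S1 on 3. Model S2 wins 8–3.
Model S2 beats Bolt, Model T, Model S1; loses to Flux, Concept 2 — 3 pairwise wins.

3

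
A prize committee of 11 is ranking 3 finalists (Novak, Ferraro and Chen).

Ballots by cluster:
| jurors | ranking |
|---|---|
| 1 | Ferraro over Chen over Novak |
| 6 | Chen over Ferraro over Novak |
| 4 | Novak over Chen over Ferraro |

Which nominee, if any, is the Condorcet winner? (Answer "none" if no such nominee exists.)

Chen

Head-to-head results (11 jurors):
Novak vs Ferraro: 4 for Novak, 7 for Ferraro — Ferraro by 7–4.
Novak vs Chen: Novak preferred on 4 ballots; Chen wins 7–4.
Ferraro vs Chen: 1 for Ferraro, 10 for Chen — Chen by 10–1.
Chen wins every pairwise contest, so Chen is the Condorcet winner.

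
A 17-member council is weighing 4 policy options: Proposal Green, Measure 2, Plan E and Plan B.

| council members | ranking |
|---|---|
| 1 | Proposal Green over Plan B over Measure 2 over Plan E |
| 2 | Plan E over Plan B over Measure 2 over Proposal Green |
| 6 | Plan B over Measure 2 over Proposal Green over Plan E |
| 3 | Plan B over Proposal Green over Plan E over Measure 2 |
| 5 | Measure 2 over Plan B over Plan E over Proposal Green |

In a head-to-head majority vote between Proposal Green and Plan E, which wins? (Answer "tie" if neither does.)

Ballots ranking Proposal Green above Plan E: 1 + 6 + 3 = 10.
Ballots ranking Plan E above Proposal Green: 17 − 10 = 7.
Proposal Green wins the head-to-head 10–7.

Proposal Green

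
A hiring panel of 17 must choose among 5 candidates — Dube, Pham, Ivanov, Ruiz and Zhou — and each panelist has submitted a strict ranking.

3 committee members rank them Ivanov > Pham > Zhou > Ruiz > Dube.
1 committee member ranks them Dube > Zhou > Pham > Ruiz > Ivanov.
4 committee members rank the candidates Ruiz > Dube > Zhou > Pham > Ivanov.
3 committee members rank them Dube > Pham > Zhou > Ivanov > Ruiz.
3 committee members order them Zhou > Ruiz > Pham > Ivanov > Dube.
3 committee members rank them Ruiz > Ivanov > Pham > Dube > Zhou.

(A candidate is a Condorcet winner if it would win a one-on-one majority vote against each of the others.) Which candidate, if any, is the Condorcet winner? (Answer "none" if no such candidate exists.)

Pairwise majorities:
Dube vs Pham: 8 to 9, Pham.
Dube vs Ivanov: 1+4+3 = 8 for Dube, 9 for Ivanov — Ivanov by 9–8.
Dube vs Ruiz: 1+3 = 4 for Dube, 13 for Ruiz — Ruiz by 13–4.
Dube vs Zhou: Dube preferred on 1+4+3+3 = 11 ballots; Dube wins 11–6.
Pham vs Ivanov: 1+4+3+3 = 11 for Pham, 6 for Ivanov — Pham by 11–6.
Pham vs Ruiz: Pham is ranked higher on 3+1+3 = 7 ballots, Ruiz on 10. Ruiz wins 10–7.
Pham vs Zhou: Pham preferred on 3+3+3 = 9 ballots; Pham wins 9–8.
Ivanov vs Ruiz: 3+3 = 6 for Ivanov, 11 for Ruiz — Ruiz by 11–6.
Ivanov vs Zhou: Ivanov is ranked higher on 3+3 = 6 ballots, Zhou on 11. Zhou wins 11–6.
Ruiz vs Zhou: Ruiz is ranked higher on 4+3 = 7 ballots, Zhou on 10. Zhou wins 10–7.
Each candidate drops at least one matchup (Dube loses to Pham; Pham loses to Ruiz; Ivanov loses to Pham; Ruiz loses to Zhou; Zhou loses to Dube); the cycle Dube > Zhou > Ivanov > Dube rules out a Condorcet winner.

none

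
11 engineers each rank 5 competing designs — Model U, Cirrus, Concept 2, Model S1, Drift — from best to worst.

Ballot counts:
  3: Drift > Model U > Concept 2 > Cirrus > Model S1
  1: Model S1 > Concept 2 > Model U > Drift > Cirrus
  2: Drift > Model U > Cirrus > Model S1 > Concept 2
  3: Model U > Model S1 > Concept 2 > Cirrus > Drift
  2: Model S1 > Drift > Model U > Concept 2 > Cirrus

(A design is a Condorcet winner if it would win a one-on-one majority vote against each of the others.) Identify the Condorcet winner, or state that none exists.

Head-to-head results (11 engineers):
Model U vs Cirrus: Model U, 11–0.
Model U vs Concept 2: Model U, 10–1.
Model U vs Model S1: Model U, 8–3.
Model U–Drift: Drift 7–4.
Cirrus vs Concept 2: Concept 2 wins 9–2.
Cirrus vs Model S1: Model S1 wins 6–5.
Cirrus vs Drift: Drift wins 8–3.
Concept 2–Model S1: Model S1 8–3.
Concept 2 vs Drift: Drift wins 7–4.
Model S1–Drift: Model S1 6–5.
No design is unbeaten: Model U loses to Drift; Cirrus loses to Model U; Concept 2 loses to Model U; Model S1 loses to Model U; Drift loses to Model S1. In particular Model U beats Model S1 beats Drift beats Model U is a majority cycle — no Condorcet winner exists.

none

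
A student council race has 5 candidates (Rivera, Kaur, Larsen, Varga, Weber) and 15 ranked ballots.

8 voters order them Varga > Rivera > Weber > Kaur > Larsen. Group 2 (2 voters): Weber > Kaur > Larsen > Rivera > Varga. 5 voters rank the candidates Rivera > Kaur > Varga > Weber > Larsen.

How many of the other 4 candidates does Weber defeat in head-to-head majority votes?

2

Weber against each rival (15 voters):
Weber vs Rivera: 2 for Weber, 13 for Rivera — Rivera by 13–2.
Weber vs Kaur: Weber is ranked higher on 8+2 = 10 ballots, Kaur on 5. Weber wins 10–5.
Weber vs Larsen: 15 to 0, Weber.
Weber–Varga: Varga 13–2.
Weber beats Kaur, Larsen; loses to Rivera, Varga — 2 pairwise wins.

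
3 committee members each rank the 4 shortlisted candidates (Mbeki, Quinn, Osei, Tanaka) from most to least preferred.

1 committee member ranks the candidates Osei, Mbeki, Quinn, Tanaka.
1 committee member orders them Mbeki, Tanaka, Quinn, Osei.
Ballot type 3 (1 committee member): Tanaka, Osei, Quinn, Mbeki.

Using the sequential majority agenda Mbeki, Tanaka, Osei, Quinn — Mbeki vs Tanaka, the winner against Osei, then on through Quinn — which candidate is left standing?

Round 1: Mbeki vs Tanaka — 2–1, Mbeki advances.
Round 2: Mbeki vs Osei — 1–2, Osei advances.
Round 3: Osei vs Quinn — 2–1, Osei advances.
Osei survives the agenda.

Osei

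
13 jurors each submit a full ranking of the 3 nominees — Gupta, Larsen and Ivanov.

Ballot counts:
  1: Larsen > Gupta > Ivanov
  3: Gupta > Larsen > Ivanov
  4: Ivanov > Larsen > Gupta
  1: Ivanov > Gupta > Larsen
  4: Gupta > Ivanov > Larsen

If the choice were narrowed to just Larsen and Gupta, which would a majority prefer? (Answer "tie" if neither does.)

Gupta

Ballots ranking Larsen above Gupta: 1 + 4 = 5.
Ballots ranking Gupta above Larsen: 13 − 5 = 8.
Gupta wins the head-to-head 8–5.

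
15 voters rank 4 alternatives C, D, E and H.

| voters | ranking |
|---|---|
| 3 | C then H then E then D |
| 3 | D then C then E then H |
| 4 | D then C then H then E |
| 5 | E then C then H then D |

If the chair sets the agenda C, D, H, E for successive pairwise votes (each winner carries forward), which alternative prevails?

Round 1: C vs D — 8–7, C advances.
Round 2: C vs H — 15–0, C advances.
Round 3: C vs E — 10–5, C advances.
The agenda winner is C.

C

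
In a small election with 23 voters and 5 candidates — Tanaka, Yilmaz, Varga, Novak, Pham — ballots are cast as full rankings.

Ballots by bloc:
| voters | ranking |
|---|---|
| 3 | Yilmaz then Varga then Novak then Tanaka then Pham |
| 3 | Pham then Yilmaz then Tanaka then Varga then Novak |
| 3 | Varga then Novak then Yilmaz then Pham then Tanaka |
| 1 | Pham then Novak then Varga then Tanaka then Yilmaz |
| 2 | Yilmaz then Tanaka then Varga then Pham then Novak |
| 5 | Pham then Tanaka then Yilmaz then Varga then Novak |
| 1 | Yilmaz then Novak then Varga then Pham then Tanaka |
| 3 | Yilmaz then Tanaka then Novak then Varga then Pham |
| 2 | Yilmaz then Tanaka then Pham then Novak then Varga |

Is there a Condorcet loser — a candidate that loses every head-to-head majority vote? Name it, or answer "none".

Novak

Pairwise majorities:
Tanaka vs Yilmaz: Tanaka preferred on 1+5 = 6 ballots; Yilmaz wins 17–6.
Tanaka vs Varga: 3+2+5+3+2 = 15 for Tanaka, 8 for Varga — Tanaka by 15–8.
Tanaka vs Novak: Tanaka is ranked higher on 3+2+5+3+2 = 15 ballots, Novak on 8. Tanaka wins 15–8.
Tanaka vs Pham: Tanaka preferred on 3+2+3+2 = 10 ballots; Pham wins 13–10.
Yilmaz vs Varga: 19 to 4, Yilmaz.
Yilmaz vs Novak: Yilmaz wins 19–4.
Yilmaz vs Pham: Yilmaz preferred on 3+3+2+1+3+2 = 14 ballots; Yilmaz wins 14–9.
Varga vs Novak: Varga wins 16–7.
Varga vs Pham: 3+3+2+1+3 = 12 for Varga, 11 for Pham — Varga by 12–11.
Novak vs Pham: Pham, 13–10.
Novak is beaten in every head-to-head and is the Condorcet loser.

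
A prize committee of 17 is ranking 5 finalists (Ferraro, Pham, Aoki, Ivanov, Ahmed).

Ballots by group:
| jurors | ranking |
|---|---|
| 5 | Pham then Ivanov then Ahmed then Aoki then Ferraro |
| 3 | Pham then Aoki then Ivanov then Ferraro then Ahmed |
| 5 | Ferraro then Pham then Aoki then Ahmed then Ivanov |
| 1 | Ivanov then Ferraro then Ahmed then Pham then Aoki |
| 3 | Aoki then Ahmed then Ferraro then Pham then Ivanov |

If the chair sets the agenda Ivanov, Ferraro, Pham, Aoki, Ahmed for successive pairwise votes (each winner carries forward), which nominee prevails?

Round 1: Ivanov vs Ferraro — 9–8, Ivanov advances.
Round 2: Ivanov vs Pham — 1–16, Pham advances.
Round 3: Pham vs Aoki — 14–3, Pham advances.
Round 4: Pham vs Ahmed — 13–4, Pham advances.
Pham survives the agenda.

Pham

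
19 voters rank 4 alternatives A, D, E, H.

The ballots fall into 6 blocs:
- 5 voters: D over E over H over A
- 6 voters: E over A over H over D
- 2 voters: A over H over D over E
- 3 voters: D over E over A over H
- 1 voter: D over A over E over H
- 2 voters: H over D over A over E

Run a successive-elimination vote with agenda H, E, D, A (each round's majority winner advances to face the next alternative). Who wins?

D

Round 1: H vs E — 4–15, E advances.
Round 2: E vs D — 6–13, D advances.
Round 3: D vs A — 11–8, D advances.
The agenda winner is D.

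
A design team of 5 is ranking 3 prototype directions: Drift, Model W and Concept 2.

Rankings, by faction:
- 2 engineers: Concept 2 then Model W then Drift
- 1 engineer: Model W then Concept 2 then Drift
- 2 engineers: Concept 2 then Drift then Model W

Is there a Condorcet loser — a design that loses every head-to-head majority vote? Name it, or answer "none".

Drift

Pairwise majorities:
Drift vs Model W: 2 to 3, Model W.
Drift vs Concept 2: 0 for Drift, 5 for Concept 2 — Concept 2 by 5–0.
Model W vs Concept 2: Model W preferred on 1 ballot; Concept 2 wins 4–1.
Drift is beaten in every head-to-head and is the Condorcet loser.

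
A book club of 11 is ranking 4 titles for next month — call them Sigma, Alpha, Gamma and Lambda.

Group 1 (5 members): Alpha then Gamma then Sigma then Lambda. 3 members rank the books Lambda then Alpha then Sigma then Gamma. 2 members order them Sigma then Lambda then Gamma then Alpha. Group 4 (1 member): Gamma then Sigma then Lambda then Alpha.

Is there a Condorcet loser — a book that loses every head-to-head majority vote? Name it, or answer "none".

none

Pairwise majorities:
Sigma vs Alpha: Sigma is ranked higher on 2+1 = 3 ballots, Alpha on 8. Alpha wins 8–3.
Sigma vs Gamma: 3+2 = 5 for Sigma, 6 for Gamma — Gamma by 6–5.
Sigma vs Lambda: Sigma is ranked higher on 5+2+1 = 8 ballots, Lambda on 3. Sigma wins 8–3.
Alpha vs Gamma: Alpha is ranked higher on 5+3 = 8 ballots, Gamma on 3. Alpha wins 8–3.
Alpha vs Lambda: Lambda wins 6–5.
Gamma vs Lambda: Gamma wins 6–5.
Each book has at least one pairwise win (Sigma beats Lambda; Alpha beats Sigma; Gamma beats Sigma; Lambda beats Alpha) — no Condorcet loser.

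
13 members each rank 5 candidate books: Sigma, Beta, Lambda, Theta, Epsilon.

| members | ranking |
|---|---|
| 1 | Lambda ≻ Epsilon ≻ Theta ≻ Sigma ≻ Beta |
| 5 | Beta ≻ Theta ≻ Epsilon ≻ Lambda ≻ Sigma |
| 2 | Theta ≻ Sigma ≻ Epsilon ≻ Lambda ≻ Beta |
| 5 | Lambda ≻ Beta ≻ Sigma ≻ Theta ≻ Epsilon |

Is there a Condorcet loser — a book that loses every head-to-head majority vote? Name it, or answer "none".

Pairwise majorities:
Sigma vs Beta: Sigma is ranked higher on 1+2 = 3 ballots, Beta on 10. Beta wins 10–3.
Sigma vs Lambda: Sigma is ranked higher on 2 ballots, Lambda on 11. Lambda wins 11–2.
Sigma vs Theta: Theta, 8–5.
Sigma vs Epsilon: 7 to 6, Sigma.
Beta vs Lambda: Lambda wins 8–5.
Beta vs Theta: Beta wins 10–3.
Beta vs Epsilon: Beta wins 10–3.
Lambda vs Theta: Theta, 7–6.
Lambda vs Epsilon: Lambda is ranked higher on 1+5 = 6 ballots, Epsilon on 7. Epsilon wins 7–6.
Theta vs Epsilon: Theta is ranked higher on 5+2+5 = 12 ballots, Epsilon on 1. Theta wins 12–1.
Every book wins at least one matchup (Sigma beats Epsilon; Beta beats Sigma; Lambda beats Sigma; Theta beats Sigma; Epsilon beats Lambda), so there is no Condorcet loser.

none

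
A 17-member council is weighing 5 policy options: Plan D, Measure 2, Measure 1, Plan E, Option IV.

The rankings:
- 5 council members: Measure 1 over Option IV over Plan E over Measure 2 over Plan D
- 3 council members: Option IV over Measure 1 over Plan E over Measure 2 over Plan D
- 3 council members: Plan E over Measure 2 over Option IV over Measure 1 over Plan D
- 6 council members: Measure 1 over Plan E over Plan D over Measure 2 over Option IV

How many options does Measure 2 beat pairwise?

Measure 2 against each rival (17 council members):
Measure 2–Plan D: Measure 2 11–6.
Measure 2 vs Measure 1: Measure 1 wins 14–3.
Measure 2 vs Plan E: Plan E wins 17–0.
Measure 2 vs Option IV: Measure 2, 9–8.
Measure 2 beats Plan D, Option IV; loses to Measure 1, Plan E — 2 pairwise wins.

2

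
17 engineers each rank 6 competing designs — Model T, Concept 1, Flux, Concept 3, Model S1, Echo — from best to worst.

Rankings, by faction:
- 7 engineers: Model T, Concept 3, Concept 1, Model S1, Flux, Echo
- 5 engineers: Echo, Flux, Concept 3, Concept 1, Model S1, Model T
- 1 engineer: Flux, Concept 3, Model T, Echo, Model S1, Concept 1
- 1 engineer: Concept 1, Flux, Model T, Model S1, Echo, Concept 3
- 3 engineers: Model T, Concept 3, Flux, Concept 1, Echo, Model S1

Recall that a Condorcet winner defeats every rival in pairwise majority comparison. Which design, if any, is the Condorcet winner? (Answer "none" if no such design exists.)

Model T

Head-to-head results (17 engineers):
Model T vs Concept 1: Model T, 11–6.
Model T vs Flux: Model T wins 10–7.
Model T vs Concept 3: Model T wins 11–6.
Model T vs Model S1: Model T, 12–5.
Model T–Echo: Model T 12–5.
Concept 1 vs Flux: Flux, 9–8.
Concept 1–Concept 3: Concept 3 16–1.
Concept 1 vs Model S1: Concept 1 wins 16–1.
Concept 1–Echo: Concept 1 11–6.
Flux vs Concept 3: Concept 3, 10–7.
Flux–Model S1: Flux 10–7.
Flux vs Echo: Flux, 12–5.
Concept 3 vs Model S1: Concept 3 wins 16–1.
Concept 3 vs Echo: Concept 3 wins 11–6.
Model S1 vs Echo: Echo, 9–8.
Only Model T has no losses; Model T is the Condorcet winner.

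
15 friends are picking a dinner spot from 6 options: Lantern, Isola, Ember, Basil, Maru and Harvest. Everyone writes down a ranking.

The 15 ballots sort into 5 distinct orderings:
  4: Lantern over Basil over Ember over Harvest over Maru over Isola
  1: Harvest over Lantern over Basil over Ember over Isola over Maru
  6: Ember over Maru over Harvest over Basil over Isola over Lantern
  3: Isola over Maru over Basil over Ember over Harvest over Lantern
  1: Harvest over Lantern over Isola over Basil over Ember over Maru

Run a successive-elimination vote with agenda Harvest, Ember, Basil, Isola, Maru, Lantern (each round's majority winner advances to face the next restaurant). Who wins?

Round 1: Harvest vs Ember — 2–13, Ember advances.
Round 2: Ember vs Basil — 6–9, Basil advances.
Round 3: Basil vs Isola — 11–4, Basil advances.
Round 4: Basil vs Maru — 6–9, Maru advances.
Round 5: Maru vs Lantern — 9–6, Maru advances.
The agenda winner is Maru.

Maru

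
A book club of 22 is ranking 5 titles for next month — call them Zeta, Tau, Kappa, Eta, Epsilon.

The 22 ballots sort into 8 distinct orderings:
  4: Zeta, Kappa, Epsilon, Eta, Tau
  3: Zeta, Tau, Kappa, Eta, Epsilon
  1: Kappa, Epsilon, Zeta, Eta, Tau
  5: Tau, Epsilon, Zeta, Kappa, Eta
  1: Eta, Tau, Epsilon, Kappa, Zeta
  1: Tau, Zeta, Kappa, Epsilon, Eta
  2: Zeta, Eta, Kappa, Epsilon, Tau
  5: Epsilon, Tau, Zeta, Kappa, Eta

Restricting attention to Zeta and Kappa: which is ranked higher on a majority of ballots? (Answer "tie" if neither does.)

Zeta

Ballots ranking Zeta above Kappa: 4 + 3 + 5 + 1 + 2 + 5 = 20.
Ballots ranking Kappa above Zeta: 22 − 20 = 2.
Zeta wins the head-to-head 20–2.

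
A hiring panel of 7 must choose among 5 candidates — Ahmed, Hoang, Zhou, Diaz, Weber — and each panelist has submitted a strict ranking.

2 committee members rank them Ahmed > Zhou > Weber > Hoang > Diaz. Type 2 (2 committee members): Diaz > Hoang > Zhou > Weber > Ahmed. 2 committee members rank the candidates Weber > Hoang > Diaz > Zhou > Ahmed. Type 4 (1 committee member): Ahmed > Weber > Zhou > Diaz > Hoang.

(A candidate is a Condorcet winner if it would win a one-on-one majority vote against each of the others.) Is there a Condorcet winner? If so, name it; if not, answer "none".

none

Check each pair by majority over 7 ballots:
Ahmed vs Hoang: Ahmed preferred on 2+1 = 3 ballots; Hoang wins 4–3.
Ahmed vs Zhou: 3 to 4, Zhou.
Ahmed vs Diaz: 3 to 4, Diaz.
Ahmed vs Weber: 2+1 = 3 for Ahmed, 4 for Weber — Weber by 4–3.
Hoang vs Zhou: 4 to 3, Hoang.
Hoang vs Diaz: 2+2 = 4 for Hoang, 3 for Diaz — Hoang by 4–3.
Hoang vs Weber: Hoang preferred on 2 ballots; Weber wins 5–2.
Zhou vs Diaz: 2+1 = 3 for Zhou, 4 for Diaz — Diaz by 4–3.
Zhou vs Weber: Zhou preferred on 2+2 = 4 ballots; Zhou wins 4–3.
Diaz vs Weber: Diaz preferred on 2 ballots; Weber wins 5–2.
Each candidate drops at least one matchup (Ahmed loses to Hoang; Hoang loses to Weber; Zhou loses to Hoang; Diaz loses to Hoang; Weber loses to Zhou); the cycle Hoang beats Zhou beats Weber beats Hoang rules out a Condorcet winner.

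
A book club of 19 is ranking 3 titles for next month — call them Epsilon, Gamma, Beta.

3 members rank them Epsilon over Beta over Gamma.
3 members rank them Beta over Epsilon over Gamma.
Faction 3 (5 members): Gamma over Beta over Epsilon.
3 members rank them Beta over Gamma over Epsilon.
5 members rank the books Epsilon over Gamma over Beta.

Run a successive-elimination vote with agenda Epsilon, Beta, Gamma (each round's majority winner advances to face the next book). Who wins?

Gamma

Round 1: Epsilon vs Beta — 8–11, Beta advances.
Round 2: Beta vs Gamma — 9–10, Gamma advances.
Gamma survives the agenda.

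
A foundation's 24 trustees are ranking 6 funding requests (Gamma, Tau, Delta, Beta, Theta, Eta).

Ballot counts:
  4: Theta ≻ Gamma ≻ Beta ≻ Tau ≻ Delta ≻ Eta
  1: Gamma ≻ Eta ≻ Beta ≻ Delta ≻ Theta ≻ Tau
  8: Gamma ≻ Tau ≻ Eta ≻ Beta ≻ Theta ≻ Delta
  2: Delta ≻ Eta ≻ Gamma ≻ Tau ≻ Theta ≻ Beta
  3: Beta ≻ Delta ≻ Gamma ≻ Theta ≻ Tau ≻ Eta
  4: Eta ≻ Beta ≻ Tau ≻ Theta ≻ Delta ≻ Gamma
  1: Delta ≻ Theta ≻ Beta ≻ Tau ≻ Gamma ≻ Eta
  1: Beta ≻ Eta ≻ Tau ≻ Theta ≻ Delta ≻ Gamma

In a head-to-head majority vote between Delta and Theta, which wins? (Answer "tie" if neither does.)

Ballots ranking Delta above Theta: 1 + 2 + 3 + 1 = 7.
Ballots ranking Theta above Delta: 24 − 7 = 17.
Theta wins the head-to-head 17–7.

Theta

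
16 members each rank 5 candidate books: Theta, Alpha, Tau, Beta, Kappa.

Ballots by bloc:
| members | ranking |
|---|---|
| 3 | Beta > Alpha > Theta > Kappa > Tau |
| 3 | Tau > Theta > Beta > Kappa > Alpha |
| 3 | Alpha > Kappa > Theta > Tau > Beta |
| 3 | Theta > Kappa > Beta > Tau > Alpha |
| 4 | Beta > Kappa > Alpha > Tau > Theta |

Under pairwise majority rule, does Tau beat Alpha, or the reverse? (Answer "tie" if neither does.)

Alpha

Ballots ranking Tau above Alpha: 3 + 3 = 6.
Ballots ranking Alpha above Tau: 16 − 6 = 10.
Alpha wins the head-to-head 10–6.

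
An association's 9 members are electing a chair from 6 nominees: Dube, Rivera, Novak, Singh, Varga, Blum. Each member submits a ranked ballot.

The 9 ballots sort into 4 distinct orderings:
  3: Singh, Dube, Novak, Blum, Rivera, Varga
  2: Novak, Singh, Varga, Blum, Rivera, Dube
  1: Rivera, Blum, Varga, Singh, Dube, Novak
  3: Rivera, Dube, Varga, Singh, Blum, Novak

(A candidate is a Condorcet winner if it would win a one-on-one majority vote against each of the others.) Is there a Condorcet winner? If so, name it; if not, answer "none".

Check each pair by majority over 9 ballots:
Dube–Rivera: Rivera 6–3.
Dube vs Novak: Dube, 7–2.
Dube–Singh: Singh 6–3.
Dube vs Varga: Dube, 6–3.
Dube vs Blum: Dube, 6–3.
Rivera–Novak: Novak 5–4.
Rivera–Singh: Singh 5–4.
Rivera vs Varga: Rivera, 7–2.
Rivera–Blum: Blum 5–4.
Novak vs Singh: Singh, 7–2.
Novak vs Varga: Novak, 5–4.
Novak vs Blum: Novak wins 5–4.
Singh vs Varga: Singh, 5–4.
Singh–Blum: Singh 8–1.
Varga vs Blum: Varga, 5–4.
Singh defeats every rival head-to-head and is the Condorcet winner.

Singh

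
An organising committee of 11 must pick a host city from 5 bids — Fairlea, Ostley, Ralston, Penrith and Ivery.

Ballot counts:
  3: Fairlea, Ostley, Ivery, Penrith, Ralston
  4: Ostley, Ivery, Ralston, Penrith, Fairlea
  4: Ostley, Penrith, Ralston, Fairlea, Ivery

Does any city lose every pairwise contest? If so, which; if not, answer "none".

none

Head-to-head results (11 organisers):
Fairlea vs Ostley: Ostley, 8–3.
Fairlea vs Ralston: 3 to 8, Ralston.
Fairlea vs Penrith: Penrith wins 8–3.
Fairlea vs Ivery: Fairlea wins 7–4.
Ostley vs Ralston: Ostley wins 11–0.
Ostley vs Penrith: Ostley, 11–0.
Ostley vs Ivery: Ostley wins 11–0.
Ralston vs Penrith: Ralston is ranked higher on 4 ballots, Penrith on 7. Penrith wins 7–4.
Ralston vs Ivery: Ralston preferred on 4 ballots; Ivery wins 7–4.
Penrith vs Ivery: Penrith is ranked higher on 4 ballots, Ivery on 7. Ivery wins 7–4.
No city is winless: Fairlea beats Ivery; Ostley beats Fairlea; Ralston beats Fairlea; Penrith beats Fairlea; Ivery beats Ralston. There is no Condorcet loser.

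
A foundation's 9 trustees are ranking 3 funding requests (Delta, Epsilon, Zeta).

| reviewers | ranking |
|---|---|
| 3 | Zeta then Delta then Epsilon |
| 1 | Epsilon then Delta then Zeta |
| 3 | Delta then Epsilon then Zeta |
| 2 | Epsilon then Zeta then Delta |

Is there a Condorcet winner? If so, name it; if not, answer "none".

none

Pairwise majorities:
Delta vs Epsilon: 6 to 3, Delta.
Delta vs Zeta: Zeta, 5–4.
Epsilon vs Zeta: Epsilon, 6–3.
No project is unbeaten: Delta loses to Zeta; Epsilon loses to Delta; Zeta loses to Epsilon. In particular Delta > Epsilon > Zeta > Delta is a majority cycle — no Condorcet winner exists.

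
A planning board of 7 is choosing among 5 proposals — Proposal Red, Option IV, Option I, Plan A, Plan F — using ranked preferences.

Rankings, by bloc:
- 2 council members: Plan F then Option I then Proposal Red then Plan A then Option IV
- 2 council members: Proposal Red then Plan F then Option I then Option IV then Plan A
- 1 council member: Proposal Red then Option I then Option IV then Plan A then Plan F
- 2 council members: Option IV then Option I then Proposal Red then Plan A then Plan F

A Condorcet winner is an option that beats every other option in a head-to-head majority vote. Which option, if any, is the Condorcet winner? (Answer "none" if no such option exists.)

Pairwise majorities:
Proposal Red vs Option IV: 2+2+1 = 5 for Proposal Red, 2 for Option IV — Proposal Red by 5–2.
Proposal Red–Option I: Option I 4–3.
Proposal Red vs Plan A: Proposal Red is ranked higher on 2+2+1+2 = 7 ballots, Plan A on 0. Proposal Red wins 7–0.
Proposal Red vs Plan F: Proposal Red, 5–2.
Option IV–Option I: Option I 5–2.
Option IV vs Plan A: 5 to 2, Option IV.
Option IV vs Plan F: 1+2 = 3 for Option IV, 4 for Plan F — Plan F by 4–3.
Option I vs Plan A: Option I preferred on 2+2+1+2 = 7 ballots; Option I wins 7–0.
Option I vs Plan F: Option I preferred on 1+2 = 3 ballots; Plan F wins 4–3.
Plan A vs Plan F: 1+2 = 3 for Plan A, 4 for Plan F — Plan F by 4–3.
Every option loses at least once (Proposal Red loses to Option I; Option IV loses to Proposal Red; Option I loses to Plan F; Plan A loses to Proposal Red; Plan F loses to Proposal Red). The majority relation contains the cycle Proposal Red beats Plan F beats Option I beats Proposal Red, so there is no Condorcet winner.

none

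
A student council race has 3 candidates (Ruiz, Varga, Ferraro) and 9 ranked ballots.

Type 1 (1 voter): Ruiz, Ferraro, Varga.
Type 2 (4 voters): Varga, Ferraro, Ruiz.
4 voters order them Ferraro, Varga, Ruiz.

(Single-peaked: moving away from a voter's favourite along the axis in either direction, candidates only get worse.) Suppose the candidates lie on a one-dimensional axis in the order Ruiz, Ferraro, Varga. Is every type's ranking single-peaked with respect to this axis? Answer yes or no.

yes

Axis positions: Ruiz=1, Ferraro=2, Varga=3.
Type 1 (peak Ruiz at position 1): ranking walks positions 1-2-3, expanding outward from the peak — single-peaked.
Type 2 (peak Varga at position 3): ranking walks positions 3-2-1, expanding outward from the peak — single-peaked.
Type 3 (peak Ferraro at position 2): ranking walks positions 2-3-1, expanding outward from the peak — single-peaked.
Every ranking is single-peaked on this axis.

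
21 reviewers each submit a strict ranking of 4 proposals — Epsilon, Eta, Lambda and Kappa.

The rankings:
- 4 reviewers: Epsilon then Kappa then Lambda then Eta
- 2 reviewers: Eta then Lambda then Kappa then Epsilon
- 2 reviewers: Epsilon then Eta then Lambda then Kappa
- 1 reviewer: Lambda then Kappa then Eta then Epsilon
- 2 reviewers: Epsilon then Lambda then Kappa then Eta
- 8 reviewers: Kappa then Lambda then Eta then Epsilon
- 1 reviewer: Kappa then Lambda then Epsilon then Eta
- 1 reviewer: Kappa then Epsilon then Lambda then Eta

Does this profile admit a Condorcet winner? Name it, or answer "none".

Kappa

Head-to-head results (21 reviewers):
Epsilon vs Eta: 4+2+2+1+1 = 10 for Epsilon, 11 for Eta — Eta by 11–10.
Epsilon–Lambda: Lambda 12–9.
Epsilon–Kappa: Kappa 13–8.
Eta vs Lambda: Eta preferred on 2+2 = 4 ballots; Lambda wins 17–4.
Eta vs Kappa: 2+2 = 4 for Eta, 17 for Kappa — Kappa by 17–4.
Lambda vs Kappa: Kappa wins 14–7.
Kappa defeats every rival head-to-head and is the Condorcet winner.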